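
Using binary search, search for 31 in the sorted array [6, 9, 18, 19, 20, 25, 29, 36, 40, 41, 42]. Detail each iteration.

Binary search for 31 in [6, 9, 18, 19, 20, 25, 29, 36, 40, 41, 42]:

lo=0, hi=10, mid=5, arr[mid]=25 -> 25 < 31, search right half
lo=6, hi=10, mid=8, arr[mid]=40 -> 40 > 31, search left half
lo=6, hi=7, mid=6, arr[mid]=29 -> 29 < 31, search right half
lo=7, hi=7, mid=7, arr[mid]=36 -> 36 > 31, search left half
lo=7 > hi=6, target 31 not found

Binary search determines that 31 is not in the array after 4 comparisons. The search space was exhausted without finding the target.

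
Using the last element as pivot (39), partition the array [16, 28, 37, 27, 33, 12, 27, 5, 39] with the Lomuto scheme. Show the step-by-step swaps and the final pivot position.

Lomuto partition with pivot = 39:

Initial array: [16, 28, 37, 27, 33, 12, 27, 5, 39]

arr[0]=16 <= 39: swap with position 0, array becomes [16, 28, 37, 27, 33, 12, 27, 5, 39]
arr[1]=28 <= 39: swap with position 1, array becomes [16, 28, 37, 27, 33, 12, 27, 5, 39]
arr[2]=37 <= 39: swap with position 2, array becomes [16, 28, 37, 27, 33, 12, 27, 5, 39]
arr[3]=27 <= 39: swap with position 3, array becomes [16, 28, 37, 27, 33, 12, 27, 5, 39]
arr[4]=33 <= 39: swap with position 4, array becomes [16, 28, 37, 27, 33, 12, 27, 5, 39]
arr[5]=12 <= 39: swap with position 5, array becomes [16, 28, 37, 27, 33, 12, 27, 5, 39]
arr[6]=27 <= 39: swap with position 6, array becomes [16, 28, 37, 27, 33, 12, 27, 5, 39]
arr[7]=5 <= 39: swap with position 7, array becomes [16, 28, 37, 27, 33, 12, 27, 5, 39]

Place pivot at position 8: [16, 28, 37, 27, 33, 12, 27, 5, 39]
Pivot position: 8

After partitioning with pivot 39, the array becomes [16, 28, 37, 27, 33, 12, 27, 5, 39]. The pivot is placed at index 8. All elements to the left of the pivot are <= 39, and all elements to the right are > 39.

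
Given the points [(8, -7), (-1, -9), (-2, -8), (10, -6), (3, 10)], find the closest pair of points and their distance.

Computing all pairwise distances among 5 points:

d((8, -7), (-1, -9)) = 9.2195
d((8, -7), (-2, -8)) = 10.0499
d((8, -7), (10, -6)) = 2.2361
d((8, -7), (3, 10)) = 17.72
d((-1, -9), (-2, -8)) = 1.4142 <-- minimum
d((-1, -9), (10, -6)) = 11.4018
d((-1, -9), (3, 10)) = 19.4165
d((-2, -8), (10, -6)) = 12.1655
d((-2, -8), (3, 10)) = 18.6815
d((10, -6), (3, 10)) = 17.4642

Closest pair: (-1, -9) and (-2, -8) with distance 1.4142

The closest pair is (-1, -9) and (-2, -8) with Euclidean distance 1.4142. For 5 points, brute-force pairwise comparison is shown above. For large n, the divide-and-conquer algorithm (sort by x, recurse on halves, check the dividing strip) achieves O(n log n).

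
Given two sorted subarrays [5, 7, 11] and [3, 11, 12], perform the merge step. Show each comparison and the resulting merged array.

Merging process:

Compare 5 vs 3: take 3 from right. Merged: [3]
Compare 5 vs 11: take 5 from left. Merged: [3, 5]
Compare 7 vs 11: take 7 from left. Merged: [3, 5, 7]
Compare 11 vs 11: take 11 from left. Merged: [3, 5, 7, 11]
Append remaining from right: [11, 12]. Merged: [3, 5, 7, 11, 11, 12]

Final merged array: [3, 5, 7, 11, 11, 12]
Total comparisons: 4

The merged array is [3, 5, 7, 11, 11, 12], requiring 4 comparisons. The merge step runs in O(n) time where n is the total number of elements.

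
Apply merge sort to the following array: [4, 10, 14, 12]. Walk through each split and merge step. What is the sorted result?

Merge sort trace:

Split: [4, 10, 14, 12] -> [4, 10] and [14, 12]
  Split: [4, 10] -> [4] and [10]
  Merge: [4] + [10] -> [4, 10]
  Split: [14, 12] -> [14] and [12]
  Merge: [14] + [12] -> [12, 14]
Merge: [4, 10] + [12, 14] -> [4, 10, 12, 14]

Final sorted array: [4, 10, 12, 14]

The merge sort proceeds by recursively splitting the array and merging sorted halves.
After all merges, the sorted array is [4, 10, 12, 14].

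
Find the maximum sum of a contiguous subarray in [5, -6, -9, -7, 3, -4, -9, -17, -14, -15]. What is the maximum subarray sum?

Using Kadane's algorithm on [5, -6, -9, -7, 3, -4, -9, -17, -14, -15]:

Scanning through the array:
Position 1 (value -6): max_ending_here = -1, max_so_far = 5
Position 2 (value -9): max_ending_here = -9, max_so_far = 5
Position 3 (value -7): max_ending_here = -7, max_so_far = 5
Position 4 (value 3): max_ending_here = 3, max_so_far = 5
Position 5 (value -4): max_ending_here = -1, max_so_far = 5
Position 6 (value -9): max_ending_here = -9, max_so_far = 5
Position 7 (value -17): max_ending_here = -17, max_so_far = 5
Position 8 (value -14): max_ending_here = -14, max_so_far = 5
Position 9 (value -15): max_ending_here = -15, max_so_far = 5

Maximum subarray: [5]
Maximum sum: 5

The maximum subarray is [5] with sum 5. This subarray runs from index 0 to index 0.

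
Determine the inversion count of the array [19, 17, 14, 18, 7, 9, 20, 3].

Finding inversions in [19, 17, 14, 18, 7, 9, 20, 3]:

(0, 1): arr[0]=19 > arr[1]=17
(0, 2): arr[0]=19 > arr[2]=14
(0, 3): arr[0]=19 > arr[3]=18
(0, 4): arr[0]=19 > arr[4]=7
(0, 5): arr[0]=19 > arr[5]=9
(0, 7): arr[0]=19 > arr[7]=3
(1, 2): arr[1]=17 > arr[2]=14
(1, 4): arr[1]=17 > arr[4]=7
(1, 5): arr[1]=17 > arr[5]=9
(1, 7): arr[1]=17 > arr[7]=3
(2, 4): arr[2]=14 > arr[4]=7
(2, 5): arr[2]=14 > arr[5]=9
(2, 7): arr[2]=14 > arr[7]=3
(3, 4): arr[3]=18 > arr[4]=7
(3, 5): arr[3]=18 > arr[5]=9
(3, 7): arr[3]=18 > arr[7]=3
(4, 7): arr[4]=7 > arr[7]=3
(5, 7): arr[5]=9 > arr[7]=3
(6, 7): arr[6]=20 > arr[7]=3

Total inversions: 19

The array has 19 inversion(s): (0,1), (0,2), (0,3), (0,4), (0,5), (0,7), (1,2), (1,4), (1,5), (1,7), (2,4), (2,5), (2,7), (3,4), (3,5), (3,7), (4,7), (5,7), (6,7). Each pair (i,j) satisfies i < j and arr[i] > arr[j].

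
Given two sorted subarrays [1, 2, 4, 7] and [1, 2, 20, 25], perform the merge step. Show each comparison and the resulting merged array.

Merging process:

Compare 1 vs 1: take 1 from left. Merged: [1]
Compare 2 vs 1: take 1 from right. Merged: [1, 1]
Compare 2 vs 2: take 2 from left. Merged: [1, 1, 2]
Compare 4 vs 2: take 2 from right. Merged: [1, 1, 2, 2]
Compare 4 vs 20: take 4 from left. Merged: [1, 1, 2, 2, 4]
Compare 7 vs 20: take 7 from left. Merged: [1, 1, 2, 2, 4, 7]
Append remaining from right: [20, 25]. Merged: [1, 1, 2, 2, 4, 7, 20, 25]

Final merged array: [1, 1, 2, 2, 4, 7, 20, 25]
Total comparisons: 6

The merged array is [1, 1, 2, 2, 4, 7, 20, 25], requiring 6 comparisons. The merge step runs in O(n) time where n is the total number of elements.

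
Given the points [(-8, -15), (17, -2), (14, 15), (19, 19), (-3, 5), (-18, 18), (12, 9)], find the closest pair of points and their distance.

Computing all pairwise distances among 7 points:

d((-8, -15), (17, -2)) = 28.178
d((-8, -15), (14, 15)) = 37.2022
d((-8, -15), (19, 19)) = 43.4166
d((-8, -15), (-3, 5)) = 20.6155
d((-8, -15), (-18, 18)) = 34.4819
d((-8, -15), (12, 9)) = 31.241
d((17, -2), (14, 15)) = 17.2627
d((17, -2), (19, 19)) = 21.095
d((17, -2), (-3, 5)) = 21.1896
d((17, -2), (-18, 18)) = 40.3113
d((17, -2), (12, 9)) = 12.083
d((14, 15), (19, 19)) = 6.4031
d((14, 15), (-3, 5)) = 19.7231
d((14, 15), (-18, 18)) = 32.1403
d((14, 15), (12, 9)) = 6.3246 <-- minimum
d((19, 19), (-3, 5)) = 26.0768
d((19, 19), (-18, 18)) = 37.0135
d((19, 19), (12, 9)) = 12.2066
d((-3, 5), (-18, 18)) = 19.8494
d((-3, 5), (12, 9)) = 15.5242
d((-18, 18), (12, 9)) = 31.3209

Closest pair: (14, 15) and (12, 9) with distance 6.3246

The closest pair is (14, 15) and (12, 9) with Euclidean distance 6.3246. For 7 points, brute-force pairwise comparison is shown above. For large n, the divide-and-conquer algorithm (sort by x, recurse on halves, check the dividing strip) achieves O(n log n).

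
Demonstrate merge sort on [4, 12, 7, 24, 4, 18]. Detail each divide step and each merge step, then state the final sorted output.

Merge sort trace:

Split: [4, 12, 7, 24, 4, 18] -> [4, 12, 7] and [24, 4, 18]
  Split: [4, 12, 7] -> [4] and [12, 7]
    Split: [12, 7] -> [12] and [7]
    Merge: [12] + [7] -> [7, 12]
  Merge: [4] + [7, 12] -> [4, 7, 12]
  Split: [24, 4, 18] -> [24] and [4, 18]
    Split: [4, 18] -> [4] and [18]
    Merge: [4] + [18] -> [4, 18]
  Merge: [24] + [4, 18] -> [4, 18, 24]
Merge: [4, 7, 12] + [4, 18, 24] -> [4, 4, 7, 12, 18, 24]

Final sorted array: [4, 4, 7, 12, 18, 24]

The merge sort proceeds by recursively splitting the array and merging sorted halves.
After all merges, the sorted array is [4, 4, 7, 12, 18, 24].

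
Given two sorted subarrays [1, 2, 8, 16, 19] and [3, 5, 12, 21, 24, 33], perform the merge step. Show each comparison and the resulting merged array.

Merging process:

Compare 1 vs 3: take 1 from left. Merged: [1]
Compare 2 vs 3: take 2 from left. Merged: [1, 2]
Compare 8 vs 3: take 3 from right. Merged: [1, 2, 3]
Compare 8 vs 5: take 5 from right. Merged: [1, 2, 3, 5]
Compare 8 vs 12: take 8 from left. Merged: [1, 2, 3, 5, 8]
Compare 16 vs 12: take 12 from right. Merged: [1, 2, 3, 5, 8, 12]
Compare 16 vs 21: take 16 from left. Merged: [1, 2, 3, 5, 8, 12, 16]
Compare 19 vs 21: take 19 from left. Merged: [1, 2, 3, 5, 8, 12, 16, 19]
Append remaining from right: [21, 24, 33]. Merged: [1, 2, 3, 5, 8, 12, 16, 19, 21, 24, 33]

Final merged array: [1, 2, 3, 5, 8, 12, 16, 19, 21, 24, 33]
Total comparisons: 8

The merged array is [1, 2, 3, 5, 8, 12, 16, 19, 21, 24, 33], requiring 8 comparisons. The merge step runs in O(n) time where n is the total number of elements.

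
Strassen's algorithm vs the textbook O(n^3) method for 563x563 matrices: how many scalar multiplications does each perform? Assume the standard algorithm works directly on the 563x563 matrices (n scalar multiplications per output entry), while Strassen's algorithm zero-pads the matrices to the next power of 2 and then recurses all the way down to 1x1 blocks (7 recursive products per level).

Matrix multiplication for 563x563 matrices:

Strassen's algorithm requires power-of-2 dimensions. Pad 563x563 to 1024x1024 (next power of 2).

Standard algorithm: 563^3 = 178453547 multiplications
Strassen's algorithm: 7^(log2(1024)) = 7^10 = 282475249 multiplications
Difference: 178453547 - 282475249 = -104021702 (Strassen uses MORE here due to padding overhead — for small or just-over-power-of-2 n, padding can outweigh the per-level savings)

Standard: 178453547 multiplications (563^3). Strassen: 282475249 multiplications (7^10, after padding to 1024x1024). Strassen reduces 8 recursive multiplications to 7 at each level.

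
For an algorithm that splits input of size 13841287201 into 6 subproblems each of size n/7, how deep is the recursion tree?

For divide and conquer with division factor 7:

Problem sizes at each level:
Level 0: 13841287201
Level 1: 1977326743
Level 2: 282475249
Level 3: 40353607
Level 4: 5764801
Level 5: 823543
Level 6: 117649
Level 7: 16807
Level 8: 2401
Level 9: 343
Level 10: 49
Level 11: 7
Level 12: 1

The root is level 0 and the size-1 base case is level 12 (the tree spans levels 0 through 12, i.e. 13 levels counting the root), so the depth is the number of divisions: log_7(13841287201) = 12

The recursion tree depth is log_7(13841287201) = 12. At each level, the problem size is divided by 7, so it takes 12 divisions to reduce to a base case of size 1. The algorithm makes 6 recursive calls at each level.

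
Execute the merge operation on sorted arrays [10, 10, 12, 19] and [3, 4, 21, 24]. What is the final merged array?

Merging process:

Compare 10 vs 3: take 3 from right. Merged: [3]
Compare 10 vs 4: take 4 from right. Merged: [3, 4]
Compare 10 vs 21: take 10 from left. Merged: [3, 4, 10]
Compare 10 vs 21: take 10 from left. Merged: [3, 4, 10, 10]
Compare 12 vs 21: take 12 from left. Merged: [3, 4, 10, 10, 12]
Compare 19 vs 21: take 19 from left. Merged: [3, 4, 10, 10, 12, 19]
Append remaining from right: [21, 24]. Merged: [3, 4, 10, 10, 12, 19, 21, 24]

Final merged array: [3, 4, 10, 10, 12, 19, 21, 24]
Total comparisons: 6

The merged array is [3, 4, 10, 10, 12, 19, 21, 24], requiring 6 comparisons. The merge step runs in O(n) time where n is the total number of elements.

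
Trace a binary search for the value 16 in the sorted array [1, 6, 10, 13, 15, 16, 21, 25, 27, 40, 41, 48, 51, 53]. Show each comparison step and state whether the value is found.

Binary search for 16 in [1, 6, 10, 13, 15, 16, 21, 25, 27, 40, 41, 48, 51, 53]:

lo=0, hi=13, mid=6, arr[mid]=21 -> 21 > 16, search left half
lo=0, hi=5, mid=2, arr[mid]=10 -> 10 < 16, search right half
lo=3, hi=5, mid=4, arr[mid]=15 -> 15 < 16, search right half
lo=5, hi=5, mid=5, arr[mid]=16 -> Found target at index 5!

Binary search finds 16 at index 5 after 4 comparisons. The search repeatedly halves the search space by comparing with the middle element.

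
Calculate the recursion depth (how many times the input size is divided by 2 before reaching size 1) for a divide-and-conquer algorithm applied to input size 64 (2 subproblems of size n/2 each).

For divide and conquer with division factor 2:

Problem sizes at each level:
Level 0: 64
Level 1: 32
Level 2: 16
Level 3: 8
Level 4: 4
Level 5: 2
Level 6: 1

The root is level 0 and the size-1 base case is level 6 (the tree spans levels 0 through 6, i.e. 7 levels counting the root), so the depth is the number of divisions: log_2(64) = 6

The recursion tree depth is log_2(64) = 6. At each level, the problem size is divided by 2, so it takes 6 divisions to reduce to a base case of size 1. The algorithm makes 2 recursive calls at each level.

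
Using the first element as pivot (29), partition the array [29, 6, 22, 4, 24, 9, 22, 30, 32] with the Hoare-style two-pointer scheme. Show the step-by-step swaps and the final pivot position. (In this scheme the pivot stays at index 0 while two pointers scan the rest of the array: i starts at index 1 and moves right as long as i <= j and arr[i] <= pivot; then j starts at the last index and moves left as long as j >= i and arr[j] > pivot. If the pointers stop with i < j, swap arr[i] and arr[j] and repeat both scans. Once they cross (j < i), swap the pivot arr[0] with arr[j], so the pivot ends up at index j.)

Hoare-style two-pointer partition with pivot = 29:

Initial array: [29, 6, 22, 4, 24, 9, 22, 30, 32]

Pointers start at i = 1, j = 8.
i ends at 7, j ends at 6: the pointers have crossed (j < i), so scanning stops.

Swap pivot arr[0] with arr[6] to place pivot at position 6: [22, 6, 22, 4, 24, 9, 29, 30, 32]
Pivot position: 6

After partitioning with pivot 29, the array becomes [22, 6, 22, 4, 24, 9, 29, 30, 32]. The pivot is placed at index 6. All elements to the left of the pivot are <= 29, and all elements to the right are > 29.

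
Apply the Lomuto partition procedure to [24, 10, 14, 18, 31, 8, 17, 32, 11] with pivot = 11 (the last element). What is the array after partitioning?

Lomuto partition with pivot = 11:

Initial array: [24, 10, 14, 18, 31, 8, 17, 32, 11]

arr[0]=24 > 11: no swap
arr[1]=10 <= 11: swap with position 0, array becomes [10, 24, 14, 18, 31, 8, 17, 32, 11]
arr[2]=14 > 11: no swap
arr[3]=18 > 11: no swap
arr[4]=31 > 11: no swap
arr[5]=8 <= 11: swap with position 1, array becomes [10, 8, 14, 18, 31, 24, 17, 32, 11]
arr[6]=17 > 11: no swap
arr[7]=32 > 11: no swap

Place pivot at position 2: [10, 8, 11, 18, 31, 24, 17, 32, 14]
Pivot position: 2

After partitioning with pivot 11, the array becomes [10, 8, 11, 18, 31, 24, 17, 32, 14]. The pivot is placed at index 2. All elements to the left of the pivot are <= 11, and all elements to the right are > 11.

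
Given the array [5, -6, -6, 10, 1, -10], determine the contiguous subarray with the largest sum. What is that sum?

Using Kadane's algorithm on [5, -6, -6, 10, 1, -10]:

Scanning through the array:
Position 1 (value -6): max_ending_here = -1, max_so_far = 5
Position 2 (value -6): max_ending_here = -6, max_so_far = 5
Position 3 (value 10): max_ending_here = 10, max_so_far = 10
Position 4 (value 1): max_ending_here = 11, max_so_far = 11
Position 5 (value -10): max_ending_here = 1, max_so_far = 11

Maximum subarray: [10, 1]
Maximum sum: 11

The maximum subarray is [10, 1] with sum 11. This subarray runs from index 3 to index 4.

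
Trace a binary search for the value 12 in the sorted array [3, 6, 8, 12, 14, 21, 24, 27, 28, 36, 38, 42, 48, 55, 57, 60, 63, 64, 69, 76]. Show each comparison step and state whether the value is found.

Binary search for 12 in [3, 6, 8, 12, 14, 21, 24, 27, 28, 36, 38, 42, 48, 55, 57, 60, 63, 64, 69, 76]:

lo=0, hi=19, mid=9, arr[mid]=36 -> 36 > 12, search left half
lo=0, hi=8, mid=4, arr[mid]=14 -> 14 > 12, search left half
lo=0, hi=3, mid=1, arr[mid]=6 -> 6 < 12, search right half
lo=2, hi=3, mid=2, arr[mid]=8 -> 8 < 12, search right half
lo=3, hi=3, mid=3, arr[mid]=12 -> Found target at index 3!

Binary search finds 12 at index 3 after 5 comparisons. The search repeatedly halves the search space by comparing with the middle element.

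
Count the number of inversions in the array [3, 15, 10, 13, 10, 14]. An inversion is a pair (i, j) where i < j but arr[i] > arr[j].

Finding inversions in [3, 15, 10, 13, 10, 14]:

(1, 2): arr[1]=15 > arr[2]=10
(1, 3): arr[1]=15 > arr[3]=13
(1, 4): arr[1]=15 > arr[4]=10
(1, 5): arr[1]=15 > arr[5]=14
(3, 4): arr[3]=13 > arr[4]=10

Total inversions: 5

The array has 5 inversion(s): (1,2), (1,3), (1,4), (1,5), (3,4). Each pair (i,j) satisfies i < j and arr[i] > arr[j].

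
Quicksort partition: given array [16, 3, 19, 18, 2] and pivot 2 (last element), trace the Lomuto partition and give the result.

Lomuto partition with pivot = 2:

Initial array: [16, 3, 19, 18, 2]

arr[0]=16 > 2: no swap
arr[1]=3 > 2: no swap
arr[2]=19 > 2: no swap
arr[3]=18 > 2: no swap

Place pivot at position 0: [2, 3, 19, 18, 16]
Pivot position: 0

After partitioning with pivot 2, the array becomes [2, 3, 19, 18, 16]. The pivot is placed at index 0. All elements to the left of the pivot are <= 2, and all elements to the right are > 2.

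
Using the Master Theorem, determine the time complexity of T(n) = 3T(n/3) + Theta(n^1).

Master Theorem for T(n) = 3T(n/3) + O(n^1):

a = 3, b = 3, c = 1
log_b(a) = log_3(3) = 1.0000

Case 2: c = 1 = log_3(3) = 1.0000
T(n) = O(n^1 log n) = O(n log n)

For T(n) = 3T(n/3) + O(n^1): log_3(3) = 1.0000. This is Case 2 of the Master Theorem (c = log_b(a), equal work at all levels), giving O(n log n).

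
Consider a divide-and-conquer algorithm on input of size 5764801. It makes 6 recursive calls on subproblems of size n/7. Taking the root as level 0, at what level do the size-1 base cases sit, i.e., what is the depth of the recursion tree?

For divide and conquer with division factor 7:

Problem sizes at each level:
Level 0: 5764801
Level 1: 823543
Level 2: 117649
Level 3: 16807
Level 4: 2401
Level 5: 343
Level 6: 49
Level 7: 7
Level 8: 1

The root is level 0 and the size-1 base case is level 8 (the tree spans levels 0 through 8, i.e. 9 levels counting the root), so the depth is the number of divisions: log_7(5764801) = 8

The recursion tree depth is log_7(5764801) = 8. At each level, the problem size is divided by 7, so it takes 8 divisions to reduce to a base case of size 1. The algorithm makes 6 recursive calls at each level.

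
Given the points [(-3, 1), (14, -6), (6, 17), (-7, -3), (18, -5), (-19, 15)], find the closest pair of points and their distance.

Computing all pairwise distances among 6 points:

d((-3, 1), (14, -6)) = 18.3848
d((-3, 1), (6, 17)) = 18.3576
d((-3, 1), (-7, -3)) = 5.6569
d((-3, 1), (18, -5)) = 21.8403
d((-3, 1), (-19, 15)) = 21.2603
d((14, -6), (6, 17)) = 24.3516
d((14, -6), (-7, -3)) = 21.2132
d((14, -6), (18, -5)) = 4.1231 <-- minimum
d((14, -6), (-19, 15)) = 39.1152
d((6, 17), (-7, -3)) = 23.8537
d((6, 17), (18, -5)) = 25.0599
d((6, 17), (-19, 15)) = 25.0799
d((-7, -3), (18, -5)) = 25.0799
d((-7, -3), (-19, 15)) = 21.6333
d((18, -5), (-19, 15)) = 42.0595

Closest pair: (14, -6) and (18, -5) with distance 4.1231

The closest pair is (14, -6) and (18, -5) with Euclidean distance 4.1231. For 6 points, brute-force pairwise comparison is shown above. For large n, the divide-and-conquer algorithm (sort by x, recurse on halves, check the dividing strip) achieves O(n log n).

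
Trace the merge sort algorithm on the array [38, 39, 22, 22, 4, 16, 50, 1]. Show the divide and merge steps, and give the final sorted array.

Merge sort trace:

Split: [38, 39, 22, 22, 4, 16, 50, 1] -> [38, 39, 22, 22] and [4, 16, 50, 1]
  Split: [38, 39, 22, 22] -> [38, 39] and [22, 22]
    Split: [38, 39] -> [38] and [39]
    Merge: [38] + [39] -> [38, 39]
    Split: [22, 22] -> [22] and [22]
    Merge: [22] + [22] -> [22, 22]
  Merge: [38, 39] + [22, 22] -> [22, 22, 38, 39]
  Split: [4, 16, 50, 1] -> [4, 16] and [50, 1]
    Split: [4, 16] -> [4] and [16]
    Merge: [4] + [16] -> [4, 16]
    Split: [50, 1] -> [50] and [1]
    Merge: [50] + [1] -> [1, 50]
  Merge: [4, 16] + [1, 50] -> [1, 4, 16, 50]
Merge: [22, 22, 38, 39] + [1, 4, 16, 50] -> [1, 4, 16, 22, 22, 38, 39, 50]

Final sorted array: [1, 4, 16, 22, 22, 38, 39, 50]

The merge sort proceeds by recursively splitting the array and merging sorted halves.
After all merges, the sorted array is [1, 4, 16, 22, 22, 38, 39, 50].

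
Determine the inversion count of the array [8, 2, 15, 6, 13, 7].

Finding inversions in [8, 2, 15, 6, 13, 7]:

(0, 1): arr[0]=8 > arr[1]=2
(0, 3): arr[0]=8 > arr[3]=6
(0, 5): arr[0]=8 > arr[5]=7
(2, 3): arr[2]=15 > arr[3]=6
(2, 4): arr[2]=15 > arr[4]=13
(2, 5): arr[2]=15 > arr[5]=7
(4, 5): arr[4]=13 > arr[5]=7

Total inversions: 7

The array has 7 inversion(s): (0,1), (0,3), (0,5), (2,3), (2,4), (2,5), (4,5). Each pair (i,j) satisfies i < j and arr[i] > arr[j].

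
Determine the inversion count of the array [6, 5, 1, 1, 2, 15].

Finding inversions in [6, 5, 1, 1, 2, 15]:

(0, 1): arr[0]=6 > arr[1]=5
(0, 2): arr[0]=6 > arr[2]=1
(0, 3): arr[0]=6 > arr[3]=1
(0, 4): arr[0]=6 > arr[4]=2
(1, 2): arr[1]=5 > arr[2]=1
(1, 3): arr[1]=5 > arr[3]=1
(1, 4): arr[1]=5 > arr[4]=2

Total inversions: 7

The array has 7 inversion(s): (0,1), (0,2), (0,3), (0,4), (1,2), (1,3), (1,4). Each pair (i,j) satisfies i < j and arr[i] > arr[j].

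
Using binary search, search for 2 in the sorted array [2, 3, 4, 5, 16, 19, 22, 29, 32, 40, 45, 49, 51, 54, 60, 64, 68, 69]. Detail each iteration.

Binary search for 2 in [2, 3, 4, 5, 16, 19, 22, 29, 32, 40, 45, 49, 51, 54, 60, 64, 68, 69]:

lo=0, hi=17, mid=8, arr[mid]=32 -> 32 > 2, search left half
lo=0, hi=7, mid=3, arr[mid]=5 -> 5 > 2, search left half
lo=0, hi=2, mid=1, arr[mid]=3 -> 3 > 2, search left half
lo=0, hi=0, mid=0, arr[mid]=2 -> Found target at index 0!

Binary search finds 2 at index 0 after 4 comparisons. The search repeatedly halves the search space by comparing with the middle element.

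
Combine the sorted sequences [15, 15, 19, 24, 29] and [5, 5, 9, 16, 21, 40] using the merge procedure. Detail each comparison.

Merging process:

Compare 15 vs 5: take 5 from right. Merged: [5]
Compare 15 vs 5: take 5 from right. Merged: [5, 5]
Compare 15 vs 9: take 9 from right. Merged: [5, 5, 9]
Compare 15 vs 16: take 15 from left. Merged: [5, 5, 9, 15]
Compare 15 vs 16: take 15 from left. Merged: [5, 5, 9, 15, 15]
Compare 19 vs 16: take 16 from right. Merged: [5, 5, 9, 15, 15, 16]
Compare 19 vs 21: take 19 from left. Merged: [5, 5, 9, 15, 15, 16, 19]
Compare 24 vs 21: take 21 from right. Merged: [5, 5, 9, 15, 15, 16, 19, 21]
Compare 24 vs 40: take 24 from left. Merged: [5, 5, 9, 15, 15, 16, 19, 21, 24]
Compare 29 vs 40: take 29 from left. Merged: [5, 5, 9, 15, 15, 16, 19, 21, 24, 29]
Append remaining from right: [40]. Merged: [5, 5, 9, 15, 15, 16, 19, 21, 24, 29, 40]

Final merged array: [5, 5, 9, 15, 15, 16, 19, 21, 24, 29, 40]
Total comparisons: 10

The merged array is [5, 5, 9, 15, 15, 16, 19, 21, 24, 29, 40], requiring 10 comparisons. The merge step runs in O(n) time where n is the total number of elements.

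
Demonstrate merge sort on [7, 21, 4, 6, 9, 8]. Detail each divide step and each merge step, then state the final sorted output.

Merge sort trace:

Split: [7, 21, 4, 6, 9, 8] -> [7, 21, 4] and [6, 9, 8]
  Split: [7, 21, 4] -> [7] and [21, 4]
    Split: [21, 4] -> [21] and [4]
    Merge: [21] + [4] -> [4, 21]
  Merge: [7] + [4, 21] -> [4, 7, 21]
  Split: [6, 9, 8] -> [6] and [9, 8]
    Split: [9, 8] -> [9] and [8]
    Merge: [9] + [8] -> [8, 9]
  Merge: [6] + [8, 9] -> [6, 8, 9]
Merge: [4, 7, 21] + [6, 8, 9] -> [4, 6, 7, 8, 9, 21]

Final sorted array: [4, 6, 7, 8, 9, 21]

The merge sort proceeds by recursively splitting the array and merging sorted halves.
After all merges, the sorted array is [4, 6, 7, 8, 9, 21].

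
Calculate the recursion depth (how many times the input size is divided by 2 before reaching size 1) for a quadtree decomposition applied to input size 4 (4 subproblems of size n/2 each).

For divide and conquer with division factor 2:

Problem sizes at each level:
Level 0: 4
Level 1: 2
Level 2: 1

The root is level 0 and the size-1 base case is level 2 (the tree spans levels 0 through 2, i.e. 3 levels counting the root), so the depth is the number of divisions: log_2(4) = 2

The recursion tree depth is log_2(4) = 2. At each level, the problem size is divided by 2, so it takes 2 divisions to reduce to a base case of size 1. The algorithm makes 4 recursive calls at each level.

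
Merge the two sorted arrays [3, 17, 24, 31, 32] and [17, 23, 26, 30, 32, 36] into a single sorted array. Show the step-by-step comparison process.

Merging process:

Compare 3 vs 17: take 3 from left. Merged: [3]
Compare 17 vs 17: take 17 from left. Merged: [3, 17]
Compare 24 vs 17: take 17 from right. Merged: [3, 17, 17]
Compare 24 vs 23: take 23 from right. Merged: [3, 17, 17, 23]
Compare 24 vs 26: take 24 from left. Merged: [3, 17, 17, 23, 24]
Compare 31 vs 26: take 26 from right. Merged: [3, 17, 17, 23, 24, 26]
Compare 31 vs 30: take 30 from right. Merged: [3, 17, 17, 23, 24, 26, 30]
Compare 31 vs 32: take 31 from left. Merged: [3, 17, 17, 23, 24, 26, 30, 31]
Compare 32 vs 32: take 32 from left. Merged: [3, 17, 17, 23, 24, 26, 30, 31, 32]
Append remaining from right: [32, 36]. Merged: [3, 17, 17, 23, 24, 26, 30, 31, 32, 32, 36]

Final merged array: [3, 17, 17, 23, 24, 26, 30, 31, 32, 32, 36]
Total comparisons: 9

The merged array is [3, 17, 17, 23, 24, 26, 30, 31, 32, 32, 36], requiring 9 comparisons. The merge step runs in O(n) time where n is the total number of elements.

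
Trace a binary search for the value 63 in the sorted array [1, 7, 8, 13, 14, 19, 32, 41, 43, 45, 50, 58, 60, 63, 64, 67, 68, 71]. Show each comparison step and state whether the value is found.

Binary search for 63 in [1, 7, 8, 13, 14, 19, 32, 41, 43, 45, 50, 58, 60, 63, 64, 67, 68, 71]:

lo=0, hi=17, mid=8, arr[mid]=43 -> 43 < 63, search right half
lo=9, hi=17, mid=13, arr[mid]=63 -> Found target at index 13!

Binary search finds 63 at index 13 after 2 comparisons. The search repeatedly halves the search space by comparing with the middle element.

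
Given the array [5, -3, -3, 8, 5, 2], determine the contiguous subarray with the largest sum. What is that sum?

Using Kadane's algorithm on [5, -3, -3, 8, 5, 2]:

Scanning through the array:
Position 1 (value -3): max_ending_here = 2, max_so_far = 5
Position 2 (value -3): max_ending_here = -1, max_so_far = 5
Position 3 (value 8): max_ending_here = 8, max_so_far = 8
Position 4 (value 5): max_ending_here = 13, max_so_far = 13
Position 5 (value 2): max_ending_here = 15, max_so_far = 15

Maximum subarray: [8, 5, 2]
Maximum sum: 15

The maximum subarray is [8, 5, 2] with sum 15. This subarray runs from index 3 to index 5.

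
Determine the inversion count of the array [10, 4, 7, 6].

Finding inversions in [10, 4, 7, 6]:

(0, 1): arr[0]=10 > arr[1]=4
(0, 2): arr[0]=10 > arr[2]=7
(0, 3): arr[0]=10 > arr[3]=6
(2, 3): arr[2]=7 > arr[3]=6

Total inversions: 4

The array has 4 inversion(s): (0,1), (0,2), (0,3), (2,3). Each pair (i,j) satisfies i < j and arr[i] > arr[j].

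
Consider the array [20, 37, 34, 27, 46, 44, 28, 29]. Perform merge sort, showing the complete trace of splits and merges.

Merge sort trace:

Split: [20, 37, 34, 27, 46, 44, 28, 29] -> [20, 37, 34, 27] and [46, 44, 28, 29]
  Split: [20, 37, 34, 27] -> [20, 37] and [34, 27]
    Split: [20, 37] -> [20] and [37]
    Merge: [20] + [37] -> [20, 37]
    Split: [34, 27] -> [34] and [27]
    Merge: [34] + [27] -> [27, 34]
  Merge: [20, 37] + [27, 34] -> [20, 27, 34, 37]
  Split: [46, 44, 28, 29] -> [46, 44] and [28, 29]
    Split: [46, 44] -> [46] and [44]
    Merge: [46] + [44] -> [44, 46]
    Split: [28, 29] -> [28] and [29]
    Merge: [28] + [29] -> [28, 29]
  Merge: [44, 46] + [28, 29] -> [28, 29, 44, 46]
Merge: [20, 27, 34, 37] + [28, 29, 44, 46] -> [20, 27, 28, 29, 34, 37, 44, 46]

Final sorted array: [20, 27, 28, 29, 34, 37, 44, 46]

The merge sort proceeds by recursively splitting the array and merging sorted halves.
After all merges, the sorted array is [20, 27, 28, 29, 34, 37, 44, 46].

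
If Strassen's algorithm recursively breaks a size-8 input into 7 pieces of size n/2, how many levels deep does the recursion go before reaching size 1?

For divide and conquer with division factor 2:

Problem sizes at each level:
Level 0: 8
Level 1: 4
Level 2: 2
Level 3: 1

The root is level 0 and the size-1 base case is level 3 (the tree spans levels 0 through 3, i.e. 4 levels counting the root), so the depth is the number of divisions: log_2(8) = 3

The recursion tree depth is log_2(8) = 3. At each level, the problem size is divided by 2, so it takes 3 divisions to reduce to a base case of size 1. The algorithm makes 7 recursive calls at each level.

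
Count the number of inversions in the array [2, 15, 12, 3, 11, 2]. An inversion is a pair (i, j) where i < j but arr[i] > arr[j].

Finding inversions in [2, 15, 12, 3, 11, 2]:

(1, 2): arr[1]=15 > arr[2]=12
(1, 3): arr[1]=15 > arr[3]=3
(1, 4): arr[1]=15 > arr[4]=11
(1, 5): arr[1]=15 > arr[5]=2
(2, 3): arr[2]=12 > arr[3]=3
(2, 4): arr[2]=12 > arr[4]=11
(2, 5): arr[2]=12 > arr[5]=2
(3, 5): arr[3]=3 > arr[5]=2
(4, 5): arr[4]=11 > arr[5]=2

Total inversions: 9

The array has 9 inversion(s): (1,2), (1,3), (1,4), (1,5), (2,3), (2,4), (2,5), (3,5), (4,5). Each pair (i,j) satisfies i < j and arr[i] > arr[j].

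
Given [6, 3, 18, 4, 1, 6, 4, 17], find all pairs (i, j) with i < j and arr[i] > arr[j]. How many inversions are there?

Finding inversions in [6, 3, 18, 4, 1, 6, 4, 17]:

(0, 1): arr[0]=6 > arr[1]=3
(0, 3): arr[0]=6 > arr[3]=4
(0, 4): arr[0]=6 > arr[4]=1
(0, 6): arr[0]=6 > arr[6]=4
(1, 4): arr[1]=3 > arr[4]=1
(2, 3): arr[2]=18 > arr[3]=4
(2, 4): arr[2]=18 > arr[4]=1
(2, 5): arr[2]=18 > arr[5]=6
(2, 6): arr[2]=18 > arr[6]=4
(2, 7): arr[2]=18 > arr[7]=17
(3, 4): arr[3]=4 > arr[4]=1
(5, 6): arr[5]=6 > arr[6]=4

Total inversions: 12

The array has 12 inversion(s): (0,1), (0,3), (0,4), (0,6), (1,4), (2,3), (2,4), (2,5), (2,6), (2,7), (3,4), (5,6). Each pair (i,j) satisfies i < j and arr[i] > arr[j].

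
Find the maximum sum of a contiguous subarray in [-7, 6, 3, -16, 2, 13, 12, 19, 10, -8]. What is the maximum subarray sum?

Using Kadane's algorithm on [-7, 6, 3, -16, 2, 13, 12, 19, 10, -8]:

Scanning through the array:
Position 1 (value 6): max_ending_here = 6, max_so_far = 6
Position 2 (value 3): max_ending_here = 9, max_so_far = 9
Position 3 (value -16): max_ending_here = -7, max_so_far = 9
Position 4 (value 2): max_ending_here = 2, max_so_far = 9
Position 5 (value 13): max_ending_here = 15, max_so_far = 15
Position 6 (value 12): max_ending_here = 27, max_so_far = 27
Position 7 (value 19): max_ending_here = 46, max_so_far = 46
Position 8 (value 10): max_ending_here = 56, max_so_far = 56
Position 9 (value -8): max_ending_here = 48, max_so_far = 56

Maximum subarray: [2, 13, 12, 19, 10]
Maximum sum: 56

The maximum subarray is [2, 13, 12, 19, 10] with sum 56. This subarray runs from index 4 to index 8.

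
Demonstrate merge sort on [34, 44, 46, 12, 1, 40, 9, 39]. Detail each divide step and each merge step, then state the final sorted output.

Merge sort trace:

Split: [34, 44, 46, 12, 1, 40, 9, 39] -> [34, 44, 46, 12] and [1, 40, 9, 39]
  Split: [34, 44, 46, 12] -> [34, 44] and [46, 12]
    Split: [34, 44] -> [34] and [44]
    Merge: [34] + [44] -> [34, 44]
    Split: [46, 12] -> [46] and [12]
    Merge: [46] + [12] -> [12, 46]
  Merge: [34, 44] + [12, 46] -> [12, 34, 44, 46]
  Split: [1, 40, 9, 39] -> [1, 40] and [9, 39]
    Split: [1, 40] -> [1] and [40]
    Merge: [1] + [40] -> [1, 40]
    Split: [9, 39] -> [9] and [39]
    Merge: [9] + [39] -> [9, 39]
  Merge: [1, 40] + [9, 39] -> [1, 9, 39, 40]
Merge: [12, 34, 44, 46] + [1, 9, 39, 40] -> [1, 9, 12, 34, 39, 40, 44, 46]

Final sorted array: [1, 9, 12, 34, 39, 40, 44, 46]

The merge sort proceeds by recursively splitting the array and merging sorted halves.
After all merges, the sorted array is [1, 9, 12, 34, 39, 40, 44, 46].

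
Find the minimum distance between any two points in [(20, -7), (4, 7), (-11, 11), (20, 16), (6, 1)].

Computing all pairwise distances among 5 points:

d((20, -7), (4, 7)) = 21.2603
d((20, -7), (-11, 11)) = 35.8469
d((20, -7), (20, 16)) = 23.0
d((20, -7), (6, 1)) = 16.1245
d((4, 7), (-11, 11)) = 15.5242
d((4, 7), (20, 16)) = 18.3576
d((4, 7), (6, 1)) = 6.3246 <-- minimum
d((-11, 11), (20, 16)) = 31.4006
d((-11, 11), (6, 1)) = 19.7231
d((20, 16), (6, 1)) = 20.5183

Closest pair: (4, 7) and (6, 1) with distance 6.3246

The closest pair is (4, 7) and (6, 1) with Euclidean distance 6.3246. For 5 points, brute-force pairwise comparison is shown above. For large n, the divide-and-conquer algorithm (sort by x, recurse on halves, check the dividing strip) achieves O(n log n).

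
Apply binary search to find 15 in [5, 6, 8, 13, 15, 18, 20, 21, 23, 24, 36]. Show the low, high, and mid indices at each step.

Binary search for 15 in [5, 6, 8, 13, 15, 18, 20, 21, 23, 24, 36]:

lo=0, hi=10, mid=5, arr[mid]=18 -> 18 > 15, search left half
lo=0, hi=4, mid=2, arr[mid]=8 -> 8 < 15, search right half
lo=3, hi=4, mid=3, arr[mid]=13 -> 13 < 15, search right half
lo=4, hi=4, mid=4, arr[mid]=15 -> Found target at index 4!

Binary search finds 15 at index 4 after 4 comparisons. The search repeatedly halves the search space by comparing with the middle element.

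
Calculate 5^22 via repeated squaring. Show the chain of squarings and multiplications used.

Computing 5^22 by squaring (build up from 5^1; each line after the first costs one multiplication):

5^1 = 5
5^2 = (5^1)^2 = 5^2 = 25
5^4 = (5^2)^2 = 25^2 = 625
5^5 = 5 * 5^4 = 5 * 625 = 3125
5^10 = (5^5)^2 = 3125^2 = 9765625
5^11 = 5 * 5^10 = 5 * 9765625 = 48828125
5^22 = (5^11)^2 = 48828125^2 = 2384185791015625

Result: 2384185791015625
Multiplications needed: 6 (6 lines after 5^1)

5^22 = 2384185791015625. Using exponentiation by squaring, this requires 6 multiplications. The key idea: if the exponent is even, square the half-power; if odd, multiply by the base once.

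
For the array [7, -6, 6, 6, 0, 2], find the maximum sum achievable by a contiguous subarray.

Using Kadane's algorithm on [7, -6, 6, 6, 0, 2]:

Scanning through the array:
Position 1 (value -6): max_ending_here = 1, max_so_far = 7
Position 2 (value 6): max_ending_here = 7, max_so_far = 7
Position 3 (value 6): max_ending_here = 13, max_so_far = 13
Position 4 (value 0): max_ending_here = 13, max_so_far = 13
Position 5 (value 2): max_ending_here = 15, max_so_far = 15

Maximum subarray: [7, -6, 6, 6, 0, 2]
Maximum sum: 15

The maximum subarray is [7, -6, 6, 6, 0, 2] with sum 15. This subarray runs from index 0 to index 5.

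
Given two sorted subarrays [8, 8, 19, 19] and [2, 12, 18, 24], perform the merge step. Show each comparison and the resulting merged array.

Merging process:

Compare 8 vs 2: take 2 from right. Merged: [2]
Compare 8 vs 12: take 8 from left. Merged: [2, 8]
Compare 8 vs 12: take 8 from left. Merged: [2, 8, 8]
Compare 19 vs 12: take 12 from right. Merged: [2, 8, 8, 12]
Compare 19 vs 18: take 18 from right. Merged: [2, 8, 8, 12, 18]
Compare 19 vs 24: take 19 from left. Merged: [2, 8, 8, 12, 18, 19]
Compare 19 vs 24: take 19 from left. Merged: [2, 8, 8, 12, 18, 19, 19]
Append remaining from right: [24]. Merged: [2, 8, 8, 12, 18, 19, 19, 24]

Final merged array: [2, 8, 8, 12, 18, 19, 19, 24]
Total comparisons: 7

The merged array is [2, 8, 8, 12, 18, 19, 19, 24], requiring 7 comparisons. The merge step runs in O(n) time where n is the total number of elements.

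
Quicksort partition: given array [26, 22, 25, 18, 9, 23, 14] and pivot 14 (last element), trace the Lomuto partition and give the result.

Lomuto partition with pivot = 14:

Initial array: [26, 22, 25, 18, 9, 23, 14]

arr[0]=26 > 14: no swap
arr[1]=22 > 14: no swap
arr[2]=25 > 14: no swap
arr[3]=18 > 14: no swap
arr[4]=9 <= 14: swap with position 0, array becomes [9, 22, 25, 18, 26, 23, 14]
arr[5]=23 > 14: no swap

Place pivot at position 1: [9, 14, 25, 18, 26, 23, 22]
Pivot position: 1

After partitioning with pivot 14, the array becomes [9, 14, 25, 18, 26, 23, 22]. The pivot is placed at index 1. All elements to the left of the pivot are <= 14, and all elements to the right are > 14.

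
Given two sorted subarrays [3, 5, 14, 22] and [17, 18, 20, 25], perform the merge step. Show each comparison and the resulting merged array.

Merging process:

Compare 3 vs 17: take 3 from left. Merged: [3]
Compare 5 vs 17: take 5 from left. Merged: [3, 5]
Compare 14 vs 17: take 14 from left. Merged: [3, 5, 14]
Compare 22 vs 17: take 17 from right. Merged: [3, 5, 14, 17]
Compare 22 vs 18: take 18 from right. Merged: [3, 5, 14, 17, 18]
Compare 22 vs 20: take 20 from right. Merged: [3, 5, 14, 17, 18, 20]
Compare 22 vs 25: take 22 from left. Merged: [3, 5, 14, 17, 18, 20, 22]
Append remaining from right: [25]. Merged: [3, 5, 14, 17, 18, 20, 22, 25]

Final merged array: [3, 5, 14, 17, 18, 20, 22, 25]
Total comparisons: 7

The merged array is [3, 5, 14, 17, 18, 20, 22, 25], requiring 7 comparisons. The merge step runs in O(n) time where n is the total number of elements.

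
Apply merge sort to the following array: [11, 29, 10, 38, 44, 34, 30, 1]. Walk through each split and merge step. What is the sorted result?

Merge sort trace:

Split: [11, 29, 10, 38, 44, 34, 30, 1] -> [11, 29, 10, 38] and [44, 34, 30, 1]
  Split: [11, 29, 10, 38] -> [11, 29] and [10, 38]
    Split: [11, 29] -> [11] and [29]
    Merge: [11] + [29] -> [11, 29]
    Split: [10, 38] -> [10] and [38]
    Merge: [10] + [38] -> [10, 38]
  Merge: [11, 29] + [10, 38] -> [10, 11, 29, 38]
  Split: [44, 34, 30, 1] -> [44, 34] and [30, 1]
    Split: [44, 34] -> [44] and [34]
    Merge: [44] + [34] -> [34, 44]
    Split: [30, 1] -> [30] and [1]
    Merge: [30] + [1] -> [1, 30]
  Merge: [34, 44] + [1, 30] -> [1, 30, 34, 44]
Merge: [10, 11, 29, 38] + [1, 30, 34, 44] -> [1, 10, 11, 29, 30, 34, 38, 44]

Final sorted array: [1, 10, 11, 29, 30, 34, 38, 44]

The merge sort proceeds by recursively splitting the array and merging sorted halves.
After all merges, the sorted array is [1, 10, 11, 29, 30, 34, 38, 44].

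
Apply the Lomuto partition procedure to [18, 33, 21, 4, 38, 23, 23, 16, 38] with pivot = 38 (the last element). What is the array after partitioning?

Lomuto partition with pivot = 38:

Initial array: [18, 33, 21, 4, 38, 23, 23, 16, 38]

arr[0]=18 <= 38: swap with position 0, array becomes [18, 33, 21, 4, 38, 23, 23, 16, 38]
arr[1]=33 <= 38: swap with position 1, array becomes [18, 33, 21, 4, 38, 23, 23, 16, 38]
arr[2]=21 <= 38: swap with position 2, array becomes [18, 33, 21, 4, 38, 23, 23, 16, 38]
arr[3]=4 <= 38: swap with position 3, array becomes [18, 33, 21, 4, 38, 23, 23, 16, 38]
arr[4]=38 <= 38: swap with position 4, array becomes [18, 33, 21, 4, 38, 23, 23, 16, 38]
arr[5]=23 <= 38: swap with position 5, array becomes [18, 33, 21, 4, 38, 23, 23, 16, 38]
arr[6]=23 <= 38: swap with position 6, array becomes [18, 33, 21, 4, 38, 23, 23, 16, 38]
arr[7]=16 <= 38: swap with position 7, array becomes [18, 33, 21, 4, 38, 23, 23, 16, 38]

Place pivot at position 8: [18, 33, 21, 4, 38, 23, 23, 16, 38]
Pivot position: 8

After partitioning with pivot 38, the array becomes [18, 33, 21, 4, 38, 23, 23, 16, 38]. The pivot is placed at index 8. All elements to the left of the pivot are <= 38, and all elements to the right are > 38.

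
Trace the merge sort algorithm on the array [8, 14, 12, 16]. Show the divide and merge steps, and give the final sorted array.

Merge sort trace:

Split: [8, 14, 12, 16] -> [8, 14] and [12, 16]
  Split: [8, 14] -> [8] and [14]
  Merge: [8] + [14] -> [8, 14]
  Split: [12, 16] -> [12] and [16]
  Merge: [12] + [16] -> [12, 16]
Merge: [8, 14] + [12, 16] -> [8, 12, 14, 16]

Final sorted array: [8, 12, 14, 16]

The merge sort proceeds by recursively splitting the array and merging sorted halves.
After all merges, the sorted array is [8, 12, 14, 16].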